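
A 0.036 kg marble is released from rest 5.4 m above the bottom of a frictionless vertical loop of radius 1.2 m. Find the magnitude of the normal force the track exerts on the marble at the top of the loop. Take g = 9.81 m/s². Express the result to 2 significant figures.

Energy from release to top (height 2r): mgh = ½mv_top² + mg(2r)
v_top² = 2g(h − 2r) = 2(9.81)(5.4 − 2.400) = 58.860 m²/s²
At the top, both N and weight point toward the centre: N + mg = mv_top²/r
N = m(v_top²/r − g) = 0.036(58.860/1.2 − 9.81) = 1.413 N

N = 1.4 N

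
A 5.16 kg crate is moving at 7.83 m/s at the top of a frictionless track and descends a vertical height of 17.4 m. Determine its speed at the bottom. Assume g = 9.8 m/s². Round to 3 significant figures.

v = 20.1 m/s

By conservation of mechanical energy, ½mv₀² + mgh = ½mv²
v² = v₀² + 2gh = (7.83)² + 2(9.8)(17.4) = 402.35
v = √402.35 = 20.06 m/s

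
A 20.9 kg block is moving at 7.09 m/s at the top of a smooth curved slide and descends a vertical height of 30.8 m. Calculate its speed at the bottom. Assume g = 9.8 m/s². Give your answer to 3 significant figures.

Equating total energy at the two states: ½mv₀² + mgh = ½mv²
The mass cancels from both sides.
v² = v₀² + 2gh = (7.09)² + 2(9.8)(30.8) = 653.95
v = √653.95 = 25.57 m/s

v = 25.6 m/s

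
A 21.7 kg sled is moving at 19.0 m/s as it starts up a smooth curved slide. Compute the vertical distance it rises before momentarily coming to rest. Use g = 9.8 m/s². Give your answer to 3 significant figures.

By energy conservation, ½mv² = mgh
h = v²/(2g) = 19.0²/(2 × 9.8) = 18.42 m

h = 18.4 m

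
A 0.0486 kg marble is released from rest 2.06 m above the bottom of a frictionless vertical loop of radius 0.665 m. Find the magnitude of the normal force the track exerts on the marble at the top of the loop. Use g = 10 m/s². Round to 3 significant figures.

N = 0.581 N

Energy from release to top (height 2r): mgh = ½mv_top² + mg(2r)
v_top² = 2g(h − 2r) = 2(10)(2.06 − 1.330) = 14.600 m²/s²
At the top, both N and weight point toward the centre: N + mg = mv_top²/r
N = m(v_top²/r − g) = 0.0486(14.600/0.665 − 10) = 0.5810 N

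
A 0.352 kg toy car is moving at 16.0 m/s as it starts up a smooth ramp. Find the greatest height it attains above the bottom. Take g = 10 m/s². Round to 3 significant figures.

Setting KE at the bottom equal to PE gained: ½mv² = mgh
h = v²/(2g) = 16.0²/(2 × 10) = 12.80 m

h = 12.8 m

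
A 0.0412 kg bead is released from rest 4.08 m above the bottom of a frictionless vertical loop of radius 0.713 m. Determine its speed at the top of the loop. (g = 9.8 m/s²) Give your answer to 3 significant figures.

v = 7.21 m/s

Energy conservation: mgh = ½mv_top² + mg(2r)
v_top² = 2g(h − 2r) = 2(9.8)(4.08 − 1.426) = 52.02
v_top = 7.212 m/s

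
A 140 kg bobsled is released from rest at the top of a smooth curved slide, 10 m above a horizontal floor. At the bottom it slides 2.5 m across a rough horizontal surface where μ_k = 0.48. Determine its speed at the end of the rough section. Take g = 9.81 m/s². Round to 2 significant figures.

v = 13 m/s

Energy bookkeeping (friction removes W_f = μ_k N d):
mgh = ½mv² + μ_k m g d
W_f = μ_k mg d = (0.48)(140)(9.81)(2.5) = 1648 J
½mv² = mgh − W_f = 13734 − 1648 = 12086 J
v = √(2 × 12086/140) = 13.14 m/s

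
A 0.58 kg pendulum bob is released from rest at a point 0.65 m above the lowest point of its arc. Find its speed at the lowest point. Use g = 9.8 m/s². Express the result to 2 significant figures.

v = 3.6 m/s

Mechanical energy is conserved (no friction): mgh = ½mv²
v = √(2gh) = √(2 × 9.8 × 0.65) = √12.740 = 3.569 m/s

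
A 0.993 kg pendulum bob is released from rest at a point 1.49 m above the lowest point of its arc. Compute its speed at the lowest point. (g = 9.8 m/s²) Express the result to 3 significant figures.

v = 5.40 m/s

Mechanical energy is conserved (no friction): mgh = ½mv²
v = √(2gh) = √(2 × 9.8 × 1.49) = √29.204 = 5.404 m/s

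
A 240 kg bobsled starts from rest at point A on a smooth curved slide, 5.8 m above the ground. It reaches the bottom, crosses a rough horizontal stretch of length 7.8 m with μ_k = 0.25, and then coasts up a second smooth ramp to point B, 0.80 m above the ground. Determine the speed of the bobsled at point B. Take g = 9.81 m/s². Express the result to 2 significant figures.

v = 7.7 m/s

Energy at A: mgh₁ = (240)(9.81)(5.8) = 13656 J
Friction loss: W_f = μ_k mg d = 4591 J
At B: ½mv² + mgh₂ = mgh₁ − W_f
½mv² = 13656 − 4591 − 1883.5 = 7180.9 J
v = √(2 × 7180.9/240) = 7.736 m/s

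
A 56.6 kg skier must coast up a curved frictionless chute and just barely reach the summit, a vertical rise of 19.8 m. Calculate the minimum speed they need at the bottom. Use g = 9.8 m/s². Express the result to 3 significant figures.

At the top they are momentarily at rest, so all KE converts to PE: ½mv² = mgh
v = √(2gh) = √(2 × 9.8 × 19.8) = 19.70 m/s

v = 19.7 m/s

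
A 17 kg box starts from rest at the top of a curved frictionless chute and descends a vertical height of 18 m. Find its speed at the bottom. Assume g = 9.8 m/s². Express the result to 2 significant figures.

v = 19 m/s

Energy conservation between the two points: mgh = ½mv²
v = √(2gh) = √(2 × 9.8 × 18) = √352.80 = 18.78 m/s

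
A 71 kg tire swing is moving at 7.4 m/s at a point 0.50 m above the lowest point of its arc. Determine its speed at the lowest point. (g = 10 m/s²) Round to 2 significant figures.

v = 8.0 m/s

Energy conservation between the two points: ½mv₀² + mgh = ½mv²
v² = v₀² + 2gh = (7.4)² + 2(10)(0.50) = 64.760
v = √64.760 = 8.047 m/s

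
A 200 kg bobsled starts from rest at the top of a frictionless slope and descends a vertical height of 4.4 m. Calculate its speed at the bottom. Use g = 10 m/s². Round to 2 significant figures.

Equating total energy at the two states: mgh = ½mv²
v = √(2gh) = √(2 × 10 × 4.4) = √88.000 = 9.381 m/s

v = 9.4 m/s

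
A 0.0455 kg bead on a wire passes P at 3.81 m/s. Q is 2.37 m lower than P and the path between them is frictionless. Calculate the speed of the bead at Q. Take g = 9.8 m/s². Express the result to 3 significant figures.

Equating total energy at the two states: ½mv₀² + mgh = ½mv²
v² = v₀² + 2gh = (3.81)² + 2(9.8)(2.37) = 60.968
v = √60.968 = 7.808 m/s

v = 7.81 m/s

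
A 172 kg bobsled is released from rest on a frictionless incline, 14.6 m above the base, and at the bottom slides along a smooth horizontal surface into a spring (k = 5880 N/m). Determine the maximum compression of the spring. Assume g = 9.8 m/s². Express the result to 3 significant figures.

x = 2.89 m

Gravitational PE at the top equals spring PE at max compression: mgh = ½kx²
x = √(2mgh/k) = √(2 × 172 × 9.8 × 14.6 / 5880) = 2.893 m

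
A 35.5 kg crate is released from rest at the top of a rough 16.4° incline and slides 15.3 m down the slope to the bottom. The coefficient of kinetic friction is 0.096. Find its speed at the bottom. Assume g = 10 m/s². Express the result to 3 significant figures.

v = 7.63 m/s

Taking the bottom as reference, mgh = ½mv² + μ_k N L with h = L sinθ, N = mg cosθ:
mgh = mgL sinθ = (35.5)(10)(15.3)sin16.4° = 1533.5 J
W_f = μ_k mg cosθ · L = (0.096)(35.5)(10)cos16.4°·15.3 = 500.2 J
½mv² = 1533.5 − 500.2 = 1033.3 J
v = √(2 × 1033.3/35.5) = 7.630 m/s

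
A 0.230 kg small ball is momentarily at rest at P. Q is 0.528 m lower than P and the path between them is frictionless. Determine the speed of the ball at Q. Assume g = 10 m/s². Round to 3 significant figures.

v = 3.25 m/s

Mechanical energy is conserved (no friction): mgh = ½mv²
v = √(2gh) = √(2 × 10 × 0.528) = √10.560 = 3.250 m/s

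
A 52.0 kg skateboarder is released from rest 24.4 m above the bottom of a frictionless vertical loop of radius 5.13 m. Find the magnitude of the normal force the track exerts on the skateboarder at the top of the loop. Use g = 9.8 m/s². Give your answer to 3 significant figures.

Energy from release to top (height 2r): mgh = ½mv_top² + mg(2r)
v_top² = 2g(h − 2r) = 2(9.8)(24.4 − 10.26) = 277.14 m²/s²
At the top, both N and weight point toward the centre: N + mg = mv_top²/r
N = m(v_top²/r − g) = 52.0(277.14/5.13 − 9.8) = 2300 N

N = 2300 N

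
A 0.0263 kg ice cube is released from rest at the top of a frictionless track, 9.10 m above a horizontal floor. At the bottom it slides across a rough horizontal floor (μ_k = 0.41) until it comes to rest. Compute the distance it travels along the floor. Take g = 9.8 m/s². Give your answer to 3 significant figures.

d = 22.2 m

Energy at the top = energy at the end + work done against friction:
At rest all PE has been dissipated by friction: mgh = μ_k m g d
d = h/μ_k = 9.10/0.41 = 22.20 m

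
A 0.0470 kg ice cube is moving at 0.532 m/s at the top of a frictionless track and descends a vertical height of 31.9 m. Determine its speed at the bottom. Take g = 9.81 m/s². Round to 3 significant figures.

v = 25.0 m/s

By conservation of mechanical energy, ½mv₀² + mgh = ½mv²
v² = v₀² + 2gh = (0.532)² + 2(9.81)(31.9) = 626.16
v = √626.16 = 25.02 m/s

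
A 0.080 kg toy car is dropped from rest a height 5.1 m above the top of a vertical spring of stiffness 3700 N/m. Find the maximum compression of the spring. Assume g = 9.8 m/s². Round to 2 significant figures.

Take the reference level at the top of the uncompressed spring. At max compression the car has fallen H + x and is momentarily at rest:
mg(H + x) = ½kx²
½(3700)x² − (0.080)(9.8)x − (0.080)(9.8)(5.1) = 0
1850x² − 0.7840x − 3.998 = 0
x = [0.7840 + √(0.6147 + 29588)]/(2 × 1850) = 0.04670 m

x = 0.047 m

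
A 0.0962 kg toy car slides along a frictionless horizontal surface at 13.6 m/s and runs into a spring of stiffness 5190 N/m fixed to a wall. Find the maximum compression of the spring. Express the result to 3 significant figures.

At max compression the car is momentarily at rest: ½mv² = ½kx²
x = v√(m/k) = 13.6 × √(0.0962/5190) = 0.05855 m

x = 0.0586 m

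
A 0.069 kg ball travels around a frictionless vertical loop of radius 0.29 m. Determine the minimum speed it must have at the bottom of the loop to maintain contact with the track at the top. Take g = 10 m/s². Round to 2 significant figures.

v = 3.8 m/s

At the top: mg = mv_top²/r ⇒ v_top² = gr = 2.900 m²/s²
Energy from bottom to top (height 2r): ½mv_bot² = ½mv_top² + mg(2r)
v_bot² = gr + 4gr = 5gr = 14.50
v_bot = √(5gr) = 3.808 m/s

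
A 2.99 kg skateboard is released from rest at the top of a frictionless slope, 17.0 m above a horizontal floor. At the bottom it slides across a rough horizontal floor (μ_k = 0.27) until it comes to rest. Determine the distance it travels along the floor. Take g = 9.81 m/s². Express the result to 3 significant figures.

d = 63.0 m

Applying the work–energy principle:
At rest all PE has been dissipated by friction: mgh = μ_k m g d
d = h/μ_k = 17.0/0.27 = 62.96 m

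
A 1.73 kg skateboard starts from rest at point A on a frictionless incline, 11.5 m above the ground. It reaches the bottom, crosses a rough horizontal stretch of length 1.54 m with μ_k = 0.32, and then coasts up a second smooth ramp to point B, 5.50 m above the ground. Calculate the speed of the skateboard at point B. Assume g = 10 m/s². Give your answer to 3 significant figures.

v = 10.5 m/s

Energy at A: mgh₁ = (1.73)(10)(11.5) = 198.95 J
Friction loss: W_f = μ_k mg d = 8.525 J
At B: ½mv² + mgh₂ = mgh₁ − W_f
½mv² = 198.95 − 8.525 − 95.150 = 95.275 J
v = √(2 × 95.275/1.73) = 10.49 m/s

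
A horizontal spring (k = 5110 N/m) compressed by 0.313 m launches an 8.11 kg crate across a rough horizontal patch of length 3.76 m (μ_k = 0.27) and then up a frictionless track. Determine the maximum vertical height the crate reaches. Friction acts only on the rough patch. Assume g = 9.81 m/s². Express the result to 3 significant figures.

Spring energy: E₀ = ½kx² = ½(5110)(0.313)² = 250.31 J
Friction: W_f = μ_k mg d = (0.27)(8.11)(9.81)(3.76) = 80.77 J
Energy at base of ramp: E = 250.31 − 80.77 = 169.54 J
At max height all remaining energy is PE: mgh = E ⇒ h = E/(mg) = 169.54/(8.11 × 9.81) = 2.131 m

h = 2.13 m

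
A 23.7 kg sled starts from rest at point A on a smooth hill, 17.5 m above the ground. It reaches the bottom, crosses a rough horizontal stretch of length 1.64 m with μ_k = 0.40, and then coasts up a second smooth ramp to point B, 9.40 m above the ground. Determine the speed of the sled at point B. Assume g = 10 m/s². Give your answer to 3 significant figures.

v = 12.2 m/s

Energy at A: mgh₁ = (23.7)(10)(17.5) = 4147.5 J
Friction loss: W_f = μ_k mg d = 155.5 J
At B: ½mv² + mgh₂ = mgh₁ − W_f
½mv² = 4147.5 − 155.5 − 2227.8 = 1764.2 J
v = √(2 × 1764.2/23.7) = 12.20 m/s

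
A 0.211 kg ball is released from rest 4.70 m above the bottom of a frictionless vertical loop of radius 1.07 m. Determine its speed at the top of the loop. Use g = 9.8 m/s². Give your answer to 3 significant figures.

Energy conservation: mgh = ½mv_top² + mg(2r)
v_top² = 2g(h − 2r) = 2(9.8)(4.70 − 2.140) = 50.18
v_top = 7.084 m/s

v = 7.08 m/s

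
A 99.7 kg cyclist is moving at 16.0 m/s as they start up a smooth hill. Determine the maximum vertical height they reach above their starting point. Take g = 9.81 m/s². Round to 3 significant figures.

h = 13.0 m

Setting KE at the bottom equal to PE gained: ½mv² = mgh
h = v²/(2g) = 16.0²/(2 × 9.81) = 13.05 m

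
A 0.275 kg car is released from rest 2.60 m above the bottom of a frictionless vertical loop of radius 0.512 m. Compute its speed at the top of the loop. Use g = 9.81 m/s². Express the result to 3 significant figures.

Energy conservation: mgh = ½mv_top² + mg(2r)
v_top² = 2g(h − 2r) = 2(9.81)(2.60 − 1.024) = 30.92
v_top = 5.561 m/s

v = 5.56 m/s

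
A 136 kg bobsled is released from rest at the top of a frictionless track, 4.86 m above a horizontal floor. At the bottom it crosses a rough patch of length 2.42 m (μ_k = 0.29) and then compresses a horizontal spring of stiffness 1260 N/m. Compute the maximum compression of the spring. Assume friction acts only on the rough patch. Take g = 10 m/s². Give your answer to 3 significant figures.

x = 3.00 m

Initial energy: E₁ = mgh = (136)(10)(4.86) = 6609.6 J
Friction removes W_f = μ_k mg d = (0.29)(136)(10)(2.42) = 954.4 J
Energy reaching the spring: E = 6609.6 − 954.4 = 5655.2 J
At max compression ½kx² = E ⇒ x = √(2E/k) = √(2 × 5655.2/1260) = 2.996 m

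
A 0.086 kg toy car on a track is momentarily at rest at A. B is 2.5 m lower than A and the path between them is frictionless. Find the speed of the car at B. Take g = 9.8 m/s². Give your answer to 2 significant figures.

v = 7.0 m/s

Equating total energy at the two states: mgh = ½mv²
v = √(2gh) = √(2 × 9.8 × 2.5) = √49.000 = 7.000 m/s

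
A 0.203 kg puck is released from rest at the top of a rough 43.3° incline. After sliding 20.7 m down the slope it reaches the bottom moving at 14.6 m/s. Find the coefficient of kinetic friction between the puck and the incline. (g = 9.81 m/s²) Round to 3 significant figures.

The energy dissipated by friction is the PE lost minus the KE gained:
mgL sinθ = 28.271 J; ½mv² = 21.636 J
W_f = 28.271 − 21.636 = 6.635 J
μ_k = W_f/(mg cosθ · L) = 6.635/(1.449 × 20.7) = 0.2212

μ_k = 0.221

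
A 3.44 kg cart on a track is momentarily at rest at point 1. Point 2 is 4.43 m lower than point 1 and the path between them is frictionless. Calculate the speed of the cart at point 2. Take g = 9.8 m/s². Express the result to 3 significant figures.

v = 9.32 m/s

Mechanical energy is conserved (no friction): mgh = ½mv²
v = √(2gh) = √(2 × 9.8 × 4.43) = √86.828 = 9.318 m/s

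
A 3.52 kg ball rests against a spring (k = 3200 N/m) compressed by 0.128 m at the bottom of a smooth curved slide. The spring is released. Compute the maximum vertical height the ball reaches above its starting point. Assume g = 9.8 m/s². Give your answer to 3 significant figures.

h = 0.760 m

Energy conservation from release to the highest point: ½kx² = mgh
h = kx²/(2mg) = (3200)(0.128)²/(2 × 3.52 × 9.8) = 0.7599 m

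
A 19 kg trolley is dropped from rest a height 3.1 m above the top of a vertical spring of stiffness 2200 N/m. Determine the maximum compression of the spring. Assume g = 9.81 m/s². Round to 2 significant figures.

Let x be the compression. The total drop is H + x, and the trolley is instantaneously at rest at max compression, so energy conservation gives:
mg(H + x) = ½kx²
½(2200)x² − (19)(9.81)x − (19)(9.81)(3.1) = 0
1100x² − 186.4x − 577.8 = 0
x = [186.4 + √(34741 + 2.5424e+06)]/(2 × 1100) = 0.8144 m

x = 0.81 m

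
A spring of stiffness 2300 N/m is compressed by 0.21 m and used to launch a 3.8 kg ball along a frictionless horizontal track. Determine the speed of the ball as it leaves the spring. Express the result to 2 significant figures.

The ball leaves the spring when the spring is at natural length, so ½kx² = ½mv²
v = x√(k/m) = 0.21 × √(2300/3.8) = 5.166 m/s

v = 5.2 m/s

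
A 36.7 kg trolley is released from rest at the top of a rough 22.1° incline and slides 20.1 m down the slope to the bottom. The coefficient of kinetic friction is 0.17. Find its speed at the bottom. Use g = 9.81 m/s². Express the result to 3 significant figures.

Work–energy: mg(L sinθ) − μ_k(mg cosθ)L = ½mv²
mgh = mgL sinθ = (36.7)(9.81)(20.1)sin22.1° = 2722.6 J
W_f = μ_k mg cosθ · L = (0.17)(36.7)(9.81)cos22.1°·20.1 = 1140 J
½mv² = 2722.6 − 1140 = 1582.7 J
v = √(2 × 1582.7/36.7) = 9.287 m/s

v = 9.29 m/s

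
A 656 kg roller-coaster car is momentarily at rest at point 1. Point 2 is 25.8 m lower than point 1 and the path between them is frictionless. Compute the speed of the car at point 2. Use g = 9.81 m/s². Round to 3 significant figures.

Energy conservation between the two points: mgh = ½mv²
v = √(2gh) = √(2 × 9.81 × 25.8) = √506.20 = 22.50 m/s

v = 22.5 m/s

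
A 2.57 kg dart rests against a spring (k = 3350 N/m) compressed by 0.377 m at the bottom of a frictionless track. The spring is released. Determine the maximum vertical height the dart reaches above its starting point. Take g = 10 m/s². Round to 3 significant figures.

Energy conservation from release to the highest point: ½kx² = mgh
h = kx²/(2mg) = (3350)(0.377)²/(2 × 2.57 × 10) = 9.263 m

h = 9.26 m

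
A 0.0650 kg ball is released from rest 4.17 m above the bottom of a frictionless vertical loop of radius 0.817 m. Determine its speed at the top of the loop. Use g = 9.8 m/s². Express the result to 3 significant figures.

v = 7.05 m/s

Energy conservation: mgh = ½mv_top² + mg(2r)
v_top² = 2g(h − 2r) = 2(9.8)(4.17 − 1.634) = 49.71
v_top = 7.050 m/s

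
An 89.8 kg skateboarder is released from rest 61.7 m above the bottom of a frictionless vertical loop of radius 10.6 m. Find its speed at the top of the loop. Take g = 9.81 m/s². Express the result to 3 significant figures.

Energy conservation: mgh = ½mv_top² + mg(2r)
v_top² = 2g(h − 2r) = 2(9.81)(61.7 − 21.20) = 794.6
v_top = 28.19 m/s

v = 28.2 m/s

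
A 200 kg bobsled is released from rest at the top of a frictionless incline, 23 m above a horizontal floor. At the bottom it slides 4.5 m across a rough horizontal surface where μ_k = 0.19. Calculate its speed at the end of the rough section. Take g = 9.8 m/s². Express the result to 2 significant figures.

v = 21 m/s

Energy bookkeeping (friction removes W_f = μ_k N d):
mgh = ½mv² + μ_k m g d
W_f = μ_k mg d = (0.19)(200)(9.8)(4.5) = 1676 J
½mv² = mgh − W_f = 45080 − 1676 = 43404 J
v = √(2 × 43404/200) = 20.83 m/s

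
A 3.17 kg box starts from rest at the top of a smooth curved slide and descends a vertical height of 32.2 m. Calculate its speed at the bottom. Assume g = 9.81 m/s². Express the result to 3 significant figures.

Equating total energy at the two states: mgh = ½mv²
The mass cancels from both sides.
v = √(2gh) = √(2 × 9.81 × 32.2) = √631.76 = 25.13 m/s

v = 25.1 m/s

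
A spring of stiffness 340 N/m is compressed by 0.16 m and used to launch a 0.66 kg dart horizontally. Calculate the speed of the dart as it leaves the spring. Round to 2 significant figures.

v = 3.6 m/s

The dart leaves the spring when the spring is at natural length, so ½kx² = ½mv²
v = x√(k/m) = 0.16 × √(340/0.66) = 3.632 m/s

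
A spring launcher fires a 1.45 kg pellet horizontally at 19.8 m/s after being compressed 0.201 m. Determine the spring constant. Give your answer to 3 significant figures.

½kx² = ½mv²
k = mv²/x² = (1.45)(19.8)²/(0.201)² = 14070 N/m

k = 14100 N/m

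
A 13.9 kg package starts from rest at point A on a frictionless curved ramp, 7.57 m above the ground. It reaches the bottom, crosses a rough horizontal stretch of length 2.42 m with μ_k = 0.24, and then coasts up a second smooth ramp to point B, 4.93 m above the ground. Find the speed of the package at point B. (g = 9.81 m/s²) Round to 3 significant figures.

v = 6.36 m/s

Energy at A: mgh₁ = (13.9)(9.81)(7.57) = 1032.2 J
Friction loss: W_f = μ_k mg d = 79.20 J
At B: ½mv² + mgh₂ = mgh₁ − W_f
½mv² = 1032.2 − 79.20 − 672.25 = 280.79 J
v = √(2 × 280.79/13.9) = 6.356 m/s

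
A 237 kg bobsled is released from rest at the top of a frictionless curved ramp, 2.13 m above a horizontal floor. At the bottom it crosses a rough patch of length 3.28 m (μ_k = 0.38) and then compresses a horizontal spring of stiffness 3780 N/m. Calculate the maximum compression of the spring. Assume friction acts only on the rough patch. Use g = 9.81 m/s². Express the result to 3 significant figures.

x = 1.04 m

Initial energy: E₁ = mgh = (237)(9.81)(2.13) = 4952.2 J
Friction removes W_f = μ_k mg d = (0.38)(237)(9.81)(3.28) = 2898 J
Energy reaching the spring: E = 4952.2 − 2898 = 2054.3 J
At max compression ½kx² = E ⇒ x = √(2E/k) = √(2 × 2054.3/3780) = 1.043 m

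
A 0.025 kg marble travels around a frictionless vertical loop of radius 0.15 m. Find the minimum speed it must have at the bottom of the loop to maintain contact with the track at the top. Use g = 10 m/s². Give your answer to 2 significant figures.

At the top: mg = mv_top²/r ⇒ v_top² = gr = 1.500 m²/s²
Energy from bottom to top (height 2r): ½mv_bot² = ½mv_top² + mg(2r)
v_bot² = gr + 4gr = 5gr = 7.500
v_bot = √(5gr) = 2.739 m/s

v = 2.7 m/s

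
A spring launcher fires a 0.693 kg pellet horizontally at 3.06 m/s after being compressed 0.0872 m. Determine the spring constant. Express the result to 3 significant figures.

½kx² = ½mv²
k = mv²/x² = (0.693)(3.06)²/(0.0872)² = 853.4 N/m

k = 853 N/m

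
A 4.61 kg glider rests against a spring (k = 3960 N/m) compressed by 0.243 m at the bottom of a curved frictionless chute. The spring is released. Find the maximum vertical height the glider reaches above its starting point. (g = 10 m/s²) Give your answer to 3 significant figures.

Energy conservation from release to the highest point: ½kx² = mgh
h = kx²/(2mg) = (3960)(0.243)²/(2 × 4.61 × 10) = 2.536 m

h = 2.54 m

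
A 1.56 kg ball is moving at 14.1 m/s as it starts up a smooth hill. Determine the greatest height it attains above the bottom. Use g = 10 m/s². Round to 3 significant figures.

h = 9.94 m

Setting KE at the bottom equal to PE gained: ½mv² = mgh
h = v²/(2g) = 14.1²/(2 × 10) = 9.941 m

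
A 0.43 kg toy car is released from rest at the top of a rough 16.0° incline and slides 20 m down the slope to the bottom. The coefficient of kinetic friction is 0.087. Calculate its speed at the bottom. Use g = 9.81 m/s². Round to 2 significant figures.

Taking the bottom as reference, mgh = ½mv² + μ_k N L with h = L sinθ, N = mg cosθ:
mgh = mgL sinθ = (0.43)(9.81)(20)sin16.0° = 23.254 J
W_f = μ_k mg cosθ · L = (0.087)(0.43)(9.81)cos16.0°·20 = 7.056 J
½mv² = 23.254 − 7.056 = 16.199 J
v = √(2 × 16.199/0.43) = 8.680 m/s

v = 8.7 m/s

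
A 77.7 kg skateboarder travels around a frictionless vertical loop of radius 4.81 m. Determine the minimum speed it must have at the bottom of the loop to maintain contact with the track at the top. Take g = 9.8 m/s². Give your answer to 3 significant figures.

v = 15.4 m/s

At the top: mg = mv_top²/r ⇒ v_top² = gr = 47.14 m²/s²
Energy from bottom to top (height 2r): ½mv_bot² = ½mv_top² + mg(2r)
v_bot² = gr + 4gr = 5gr = 235.7
v_bot = √(5gr) = 15.35 m/s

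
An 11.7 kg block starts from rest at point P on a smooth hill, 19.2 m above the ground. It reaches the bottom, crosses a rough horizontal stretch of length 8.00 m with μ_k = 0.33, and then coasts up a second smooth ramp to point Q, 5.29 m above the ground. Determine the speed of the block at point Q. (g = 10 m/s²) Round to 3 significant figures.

Energy at P: mgh₁ = (11.7)(10)(19.2) = 2246.4 J
Friction loss: W_f = μ_k mg d = 308.9 J
At Q: ½mv² + mgh₂ = mgh₁ − W_f
½mv² = 2246.4 − 308.9 − 618.93 = 1318.6 J
v = √(2 × 1318.6/11.7) = 15.01 m/s

v = 15.0 m/s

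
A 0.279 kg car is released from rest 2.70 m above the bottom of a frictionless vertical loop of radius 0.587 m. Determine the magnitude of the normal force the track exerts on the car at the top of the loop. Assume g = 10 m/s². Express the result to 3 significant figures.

Energy from release to top (height 2r): mgh = ½mv_top² + mg(2r)
v_top² = 2g(h − 2r) = 2(10)(2.70 − 1.174) = 30.520 m²/s²
At the top, both N and weight point toward the centre: N + mg = mv_top²/r
N = m(v_top²/r − g) = 0.279(30.520/0.587 − 10) = 11.72 N

N = 11.7 N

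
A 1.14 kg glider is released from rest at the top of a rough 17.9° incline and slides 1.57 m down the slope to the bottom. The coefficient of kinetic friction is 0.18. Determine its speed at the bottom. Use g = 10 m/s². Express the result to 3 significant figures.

Work–energy: mg(L sinθ) − μ_k(mg cosθ)L = ½mv²
mgh = mgL sinθ = (1.14)(10)(1.57)sin17.9° = 5.5011 J
W_f = μ_k mg cosθ · L = (0.18)(1.14)(10)cos17.9°·1.57 = 3.066 J
½mv² = 5.5011 − 3.066 = 2.4354 J
v = √(2 × 2.4354/1.14) = 2.067 m/s

v = 2.07 m/s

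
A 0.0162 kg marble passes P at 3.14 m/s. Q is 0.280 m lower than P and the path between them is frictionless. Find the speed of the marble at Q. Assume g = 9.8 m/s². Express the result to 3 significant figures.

By conservation of mechanical energy, ½mv₀² + mgh = ½mv²
v² = v₀² + 2gh = (3.14)² + 2(9.8)(0.280) = 15.348
v = √15.348 = 3.918 m/s

v = 3.92 m/s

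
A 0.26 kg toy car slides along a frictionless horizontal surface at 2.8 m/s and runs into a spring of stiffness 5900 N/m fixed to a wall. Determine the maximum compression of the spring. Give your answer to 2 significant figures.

At max compression the car is momentarily at rest: ½mv² = ½kx²
x = v√(m/k) = 2.8 × √(0.26/5900) = 0.01859 m

x = 0.019 m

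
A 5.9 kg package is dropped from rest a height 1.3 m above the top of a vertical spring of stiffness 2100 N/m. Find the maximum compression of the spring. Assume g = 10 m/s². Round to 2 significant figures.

x = 0.30 m

Let x be the compression. The total drop is H + x, and the package is instantaneously at rest at max compression, so energy conservation gives:
mg(H + x) = ½kx²
½(2100)x² − (5.9)(10)x − (5.9)(10)(1.3) = 0
1050x² − 59.00x − 76.70 = 0
x = [59.00 + √(3481 + 322140)]/(2 × 1050) = 0.2998 m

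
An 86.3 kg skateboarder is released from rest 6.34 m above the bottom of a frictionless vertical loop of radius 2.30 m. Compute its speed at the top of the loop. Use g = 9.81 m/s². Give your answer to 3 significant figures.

v = 5.84 m/s

Energy conservation: mgh = ½mv_top² + mg(2r)
v_top² = 2g(h − 2r) = 2(9.81)(6.34 − 4.600) = 34.14
v_top = 5.843 m/s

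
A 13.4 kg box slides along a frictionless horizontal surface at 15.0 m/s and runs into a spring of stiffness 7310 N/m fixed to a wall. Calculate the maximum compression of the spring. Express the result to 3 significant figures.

x = 0.642 m

Conservation of energy between contact and max compression: ½mv² = ½kx²
x = v√(m/k) = 15.0 × √(13.4/7310) = 0.6422 m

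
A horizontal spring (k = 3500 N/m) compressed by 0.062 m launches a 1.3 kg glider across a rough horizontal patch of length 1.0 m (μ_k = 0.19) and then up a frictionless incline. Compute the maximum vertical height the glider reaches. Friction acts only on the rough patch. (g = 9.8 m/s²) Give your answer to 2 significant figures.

h = 0.34 m

Spring energy: E₀ = ½kx² = ½(3500)(0.062)² = 6.7270 J
Friction: W_f = μ_k mg d = (0.19)(1.3)(9.8)(1.0) = 2.421 J
Energy at base of ramp: E = 6.7270 − 2.421 = 4.3064 J
At max height all remaining energy is PE: mgh = E ⇒ h = E/(mg) = 4.3064/(1.3 × 9.8) = 0.3380 m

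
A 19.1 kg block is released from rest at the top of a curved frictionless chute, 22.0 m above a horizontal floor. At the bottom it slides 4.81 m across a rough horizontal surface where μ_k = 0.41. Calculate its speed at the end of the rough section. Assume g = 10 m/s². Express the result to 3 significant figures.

v = 20.0 m/s

Applying the work–energy principle:
mgh = ½mv² + μ_k m g d
W_f = μ_k mg d = (0.41)(19.1)(10)(4.81) = 376.7 J
½mv² = mgh − W_f = 4202.0 − 376.7 = 3825.3 J
v = √(2 × 3825.3/19.1) = 20.01 m/s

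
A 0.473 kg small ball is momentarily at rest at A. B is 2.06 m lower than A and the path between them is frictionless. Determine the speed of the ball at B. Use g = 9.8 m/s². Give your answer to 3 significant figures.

Mechanical energy is conserved (no friction): mgh = ½mv²
v = √(2gh) = √(2 × 9.8 × 2.06) = √40.376 = 6.354 m/s

v = 6.35 m/s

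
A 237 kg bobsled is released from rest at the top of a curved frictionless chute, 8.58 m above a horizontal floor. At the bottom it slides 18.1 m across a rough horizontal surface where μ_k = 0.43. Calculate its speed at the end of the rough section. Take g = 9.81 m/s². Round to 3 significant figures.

v = 3.95 m/s

Applying the work–energy principle:
mgh = ½mv² + μ_k m g d
W_f = μ_k mg d = (0.43)(237)(9.81)(18.1) = 18095 J
½mv² = mgh − W_f = 19948 − 18095 = 1853.0 J
v = √(2 × 1853.0/237) = 3.954 m/s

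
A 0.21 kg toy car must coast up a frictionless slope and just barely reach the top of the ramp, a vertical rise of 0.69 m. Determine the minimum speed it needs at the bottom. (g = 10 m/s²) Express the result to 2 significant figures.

v = 3.7 m/s

At the top it is momentarily at rest, so all KE converts to PE: ½mv² = mgh
v = √(2gh) = √(2 × 10 × 0.69) = 3.715 m/s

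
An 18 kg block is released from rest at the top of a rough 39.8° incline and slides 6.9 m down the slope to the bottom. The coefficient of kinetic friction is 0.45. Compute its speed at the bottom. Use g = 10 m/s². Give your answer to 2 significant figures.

Taking the bottom as reference, mgh = ½mv² + μ_k N L with h = L sinθ, N = mg cosθ:
mgh = mgL sinθ = (18)(10)(6.9)sin39.8° = 795.02 J
W_f = μ_k mg cosθ · L = (0.45)(18)(10)cos39.8°·6.9 = 429.4 J
½mv² = 795.02 − 429.4 = 365.62 J
v = √(2 × 365.62/18) = 6.374 m/s

v = 6.4 m/s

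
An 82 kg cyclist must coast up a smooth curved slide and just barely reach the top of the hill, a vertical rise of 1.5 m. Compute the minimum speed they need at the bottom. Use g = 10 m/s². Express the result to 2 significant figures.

v = 5.5 m/s

At the top they are momentarily at rest, so all KE converts to PE: ½mv² = mgh
v = √(2gh) = √(2 × 10 × 1.5) = 5.477 m/s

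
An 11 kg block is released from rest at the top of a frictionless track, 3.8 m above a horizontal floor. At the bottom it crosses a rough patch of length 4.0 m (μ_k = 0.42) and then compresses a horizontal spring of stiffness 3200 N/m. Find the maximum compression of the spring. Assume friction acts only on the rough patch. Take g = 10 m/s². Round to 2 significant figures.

Initial energy: E₁ = mgh = (11)(10)(3.8) = 418.00 J
Friction removes W_f = μ_k mg d = (0.42)(11)(10)(4.0) = 184.8 J
Energy reaching the spring: E = 418.00 − 184.8 = 233.20 J
At max compression ½kx² = E ⇒ x = √(2E/k) = √(2 × 233.20/3200) = 0.3818 m

x = 0.38 m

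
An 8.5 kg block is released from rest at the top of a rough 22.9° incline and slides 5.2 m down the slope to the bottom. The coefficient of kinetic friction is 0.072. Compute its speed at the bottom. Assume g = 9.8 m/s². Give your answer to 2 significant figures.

Taking the bottom as reference, mgh = ½mv² + μ_k N L with h = L sinθ, N = mg cosθ:
mgh = mgL sinθ = (8.5)(9.8)(5.2)sin22.9° = 168.55 J
W_f = μ_k mg cosθ · L = (0.072)(8.5)(9.8)cos22.9°·5.2 = 28.73 J
½mv² = 168.55 − 28.73 = 139.82 J
v = √(2 × 139.82/8.5) = 5.736 m/s

v = 5.7 m/s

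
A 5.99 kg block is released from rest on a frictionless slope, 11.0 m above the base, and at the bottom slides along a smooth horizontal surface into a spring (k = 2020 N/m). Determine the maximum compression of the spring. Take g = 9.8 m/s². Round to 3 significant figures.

Gravitational PE at the top equals spring PE at max compression: mgh = ½kx²
x = √(2mgh/k) = √(2 × 5.99 × 9.8 × 11.0 / 2020) = 0.7996 m

x = 0.800 m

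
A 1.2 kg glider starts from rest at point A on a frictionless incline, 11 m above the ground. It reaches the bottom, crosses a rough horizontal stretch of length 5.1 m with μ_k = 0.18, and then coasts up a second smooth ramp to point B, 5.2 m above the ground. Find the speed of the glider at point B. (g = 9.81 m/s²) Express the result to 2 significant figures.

v = 9.8 m/s

Energy at A: mgh₁ = (1.2)(9.81)(11) = 129.49 J
Friction loss: W_f = μ_k mg d = 10.81 J
At B: ½mv² + mgh₂ = mgh₁ − W_f
½mv² = 129.49 − 10.81 − 61.214 = 57.471 J
v = √(2 × 57.471/1.2) = 9.787 m/s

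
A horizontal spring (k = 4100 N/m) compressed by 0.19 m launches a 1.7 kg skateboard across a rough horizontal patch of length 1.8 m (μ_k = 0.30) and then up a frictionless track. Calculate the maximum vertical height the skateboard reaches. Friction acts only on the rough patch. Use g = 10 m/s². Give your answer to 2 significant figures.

Spring energy: E₀ = ½kx² = ½(4100)(0.19)² = 74.005 J
Friction: W_f = μ_k mg d = (0.30)(1.7)(10)(1.8) = 9.180 J
Energy at base of ramp: E = 74.005 − 9.180 = 64.825 J
At max height all remaining energy is PE: mgh = E ⇒ h = E/(mg) = 64.825/(1.7 × 10) = 3.813 m

h = 3.8 m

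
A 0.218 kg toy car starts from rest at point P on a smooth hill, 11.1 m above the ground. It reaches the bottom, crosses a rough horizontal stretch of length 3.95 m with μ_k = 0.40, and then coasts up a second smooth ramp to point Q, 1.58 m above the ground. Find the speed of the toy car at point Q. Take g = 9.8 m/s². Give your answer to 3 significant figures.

Energy at P: mgh₁ = (0.218)(9.8)(11.1) = 23.714 J
Friction loss: W_f = μ_k mg d = 3.376 J
At Q: ½mv² + mgh₂ = mgh₁ − W_f
½mv² = 23.714 − 3.376 − 3.3755 = 16.963 J
v = √(2 × 16.963/0.218) = 12.47 m/s

v = 12.5 m/s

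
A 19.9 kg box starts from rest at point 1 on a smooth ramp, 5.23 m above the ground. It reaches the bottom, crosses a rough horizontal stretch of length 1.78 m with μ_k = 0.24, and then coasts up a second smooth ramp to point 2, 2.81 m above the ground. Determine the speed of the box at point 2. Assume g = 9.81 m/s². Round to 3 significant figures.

v = 6.25 m/s

Energy at 1: mgh₁ = (19.9)(9.81)(5.23) = 1021.0 J
Friction loss: W_f = μ_k mg d = 83.40 J
At 2: ½mv² + mgh₂ = mgh₁ − W_f
½mv² = 1021.0 − 83.40 − 548.57 = 389.03 J
v = √(2 × 389.03/19.9) = 6.253 m/s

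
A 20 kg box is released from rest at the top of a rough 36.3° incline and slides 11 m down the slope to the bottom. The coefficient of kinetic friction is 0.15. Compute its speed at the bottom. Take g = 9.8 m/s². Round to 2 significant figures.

v = 10 m/s

Work–energy: mg(L sinθ) − μ_k(mg cosθ)L = ½mv²
mgh = mgL sinθ = (20)(9.8)(11)sin36.3° = 1276.4 J
W_f = μ_k mg cosθ · L = (0.15)(20)(9.8)cos36.3°·11 = 260.6 J
½mv² = 1276.4 − 260.6 = 1015.7 J
v = √(2 × 1015.7/20) = 10.08 m/s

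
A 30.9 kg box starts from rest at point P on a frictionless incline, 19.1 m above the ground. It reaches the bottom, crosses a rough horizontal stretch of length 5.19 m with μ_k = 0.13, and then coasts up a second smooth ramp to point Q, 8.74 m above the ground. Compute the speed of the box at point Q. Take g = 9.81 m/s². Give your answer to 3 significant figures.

v = 13.8 m/s

Energy at P: mgh₁ = (30.9)(9.81)(19.1) = 5789.8 J
Friction loss: W_f = μ_k mg d = 204.5 J
At Q: ½mv² + mgh₂ = mgh₁ − W_f
½mv² = 5789.8 − 204.5 − 2649.3 = 2935.9 J
v = √(2 × 2935.9/30.9) = 13.78 m/s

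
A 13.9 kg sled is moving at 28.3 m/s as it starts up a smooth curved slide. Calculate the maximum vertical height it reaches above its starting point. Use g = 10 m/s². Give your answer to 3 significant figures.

By energy conservation, ½mv² = mgh
h = v²/(2g) = 28.3²/(2 × 10) = 40.04 m

h = 40.0 m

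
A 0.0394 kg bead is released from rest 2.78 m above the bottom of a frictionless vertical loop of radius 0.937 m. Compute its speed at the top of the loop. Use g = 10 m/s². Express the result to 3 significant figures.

Energy conservation: mgh = ½mv_top² + mg(2r)
v_top² = 2g(h − 2r) = 2(10)(2.78 − 1.874) = 18.12
v_top = 4.257 m/s

v = 4.26 m/s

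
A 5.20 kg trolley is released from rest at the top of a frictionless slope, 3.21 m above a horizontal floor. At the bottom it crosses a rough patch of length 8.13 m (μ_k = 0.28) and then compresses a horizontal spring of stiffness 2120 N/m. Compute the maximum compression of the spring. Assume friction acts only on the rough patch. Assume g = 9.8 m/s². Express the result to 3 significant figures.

x = 0.212 m

Initial energy: E₁ = mgh = (5.20)(9.8)(3.21) = 163.58 J
Friction removes W_f = μ_k mg d = (0.28)(5.20)(9.8)(8.13) = 116.0 J
Energy reaching the spring: E = 163.58 − 116.0 = 47.576 J
At max compression ½kx² = E ⇒ x = √(2E/k) = √(2 × 47.576/2120) = 0.2119 m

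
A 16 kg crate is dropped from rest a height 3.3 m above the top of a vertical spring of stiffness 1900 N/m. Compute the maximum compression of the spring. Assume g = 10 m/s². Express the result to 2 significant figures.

Take the reference level at the top of the uncompressed spring. At max compression the crate has fallen H + x and is momentarily at rest:
mg(H + x) = ½kx²
½(1900)x² − (16)(10)x − (16)(10)(3.3) = 0
950.0x² − 160.0x − 528.0 = 0
x = [160.0 + √(25600 + 2.0064e+06)]/(2 × 950.0) = 0.8345 m

x = 0.83 m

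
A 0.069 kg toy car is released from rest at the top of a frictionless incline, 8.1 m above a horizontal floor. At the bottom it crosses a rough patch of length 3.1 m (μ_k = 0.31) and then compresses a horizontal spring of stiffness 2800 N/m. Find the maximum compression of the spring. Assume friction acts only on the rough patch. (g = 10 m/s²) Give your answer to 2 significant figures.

x = 0.059 m

Initial energy: E₁ = mgh = (0.069)(10)(8.1) = 5.5890 J
Friction removes W_f = μ_k mg d = (0.31)(0.069)(10)(3.1) = 0.6631 J
Energy reaching the spring: E = 5.5890 − 0.6631 = 4.9259 J
At max compression ½kx² = E ⇒ x = √(2E/k) = √(2 × 4.9259/2800) = 0.05932 m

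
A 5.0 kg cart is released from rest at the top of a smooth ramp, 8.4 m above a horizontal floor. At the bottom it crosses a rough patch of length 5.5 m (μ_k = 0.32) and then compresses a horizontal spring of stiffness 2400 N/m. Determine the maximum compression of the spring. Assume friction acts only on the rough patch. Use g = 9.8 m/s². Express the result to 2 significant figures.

Initial energy: E₁ = mgh = (5.0)(9.8)(8.4) = 411.60 J
Friction removes W_f = μ_k mg d = (0.32)(5.0)(9.8)(5.5) = 86.24 J
Energy reaching the spring: E = 411.60 − 86.24 = 325.36 J
At max compression ½kx² = E ⇒ x = √(2E/k) = √(2 × 325.36/2400) = 0.5207 m

x = 0.52 m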